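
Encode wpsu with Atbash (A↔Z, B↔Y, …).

w(22) → d(3)
p(15) → k(10)
s(18) → h(7)
u(20) → f(5)

dkhf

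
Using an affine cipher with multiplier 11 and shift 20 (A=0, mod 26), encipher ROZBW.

ZSJFC

R(17): 11·17+20=207≡25 → Z
O(14): 11·14+20=174≡18 → S
Z(25): 11·25+20=295≡9 → J
B(1): 11·1+20=31≡5 → F
W(22): 11·22+20=262≡2 → C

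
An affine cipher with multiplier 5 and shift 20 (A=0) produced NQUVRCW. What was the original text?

The inverse of 5 mod 26 is 21, since 5·21=105≡1. Apply D(y)=21·(y−20) mod 26:
N(13): 21·(13−20)=-147≡9 → J
Q(16): 21·(16−20)=-84≡20 → U
U(20): 21·(20−20)=0 → A
V(21): 21·(21−20)=21 → V
R(17): 21·(17−20)=-63≡15 → P
C(2): 21·(2−20)=-378≡12 → M
W(22): 21·(22−20)=42≡16 → Q

JUAVPMQ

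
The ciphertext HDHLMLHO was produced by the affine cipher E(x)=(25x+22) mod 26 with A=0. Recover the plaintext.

The inverse of 25 mod 26 is 25, since 25·25=625≡1. Apply D(y)=25·(y−22) mod 26:
H(7): 25·(7−22)=-375≡15 → P
D(3): 25·(3−22)=-475≡19 → T
H(7): 25·(7−22)=-375≡15 → P
L(11): 25·(11−22)=-275≡11 → L
M(12): 25·(12−22)=-250≡10 → K
L(11): 25·(11−22)=-275≡11 → L
H(7): 25·(7−22)=-375≡15 → P
O(14): 25·(14−22)=-200≡8 → I

PTPLKLPI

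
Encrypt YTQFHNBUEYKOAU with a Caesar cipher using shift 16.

OJGVXDRKUOAEQK

Y(24): 24+16=40≡14 → O
T(19): 19+16=35≡9 → J
Q(16): 16+16=32≡6 → G
F(5): 5+16=21 → V
H(7): 7+16=23 → X
N(13): 13+16=29≡3 → D
B(1): 1+16=17 → R
U(20): 20+16=36≡10 → K
E(4): 4+16=20 → U
Y(24): 24+16=40≡14 → O
K(10): 10+16=26≡0 → A
O(14): 14+16=30≡4 → E
A(0): 0+16=16 → Q
U(20): 20+16=36≡10 → K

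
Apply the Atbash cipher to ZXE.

Z(25) → A(0)
X(23) → C(2)
E(4) → V(21)

ACV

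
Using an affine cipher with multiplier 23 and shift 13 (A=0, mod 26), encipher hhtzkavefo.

h(7): 23·7+13=174≡18 → s
h(7): 23·7+13=174≡18 → s
t(19): 23·19+13=450≡8 → i
z(25): 23·25+13=588≡16 → q
k(10): 23·10+13=243≡9 → j
a(0): 23·0+13=13 → n
v(21): 23·21+13=496≡2 → c
e(4): 23·4+13=105≡1 → b
f(5): 23·5+13=128≡24 → y
o(14): 23·14+13=335≡23 → x

ssiqjncbyx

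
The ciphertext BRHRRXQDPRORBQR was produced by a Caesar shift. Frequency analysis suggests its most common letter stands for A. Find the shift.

17

The most frequent ciphertext letter is R (appears 6 times).
R is position 17; A is position 0.
Shift = 17.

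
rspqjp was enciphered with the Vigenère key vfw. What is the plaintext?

Repeat the key across the ciphertext: vfwvfw
r(17)−v(21): -4≡22 → w
s(18)−f(5): 13 → n
p(15)−w(22): -7≡19 → t
q(16)−v(21): -5≡21 → v
j(9)−f(5): 4 → e
p(15)−w(22): -7≡19 → t

wntvet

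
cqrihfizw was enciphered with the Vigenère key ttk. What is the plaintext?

Repeat the key across the ciphertext: ttkttkttk
c(2)−t(19): -17≡9 → j
q(16)−t(19): -3≡23 → x
r(17)−k(10): 7 → h
i(8)−t(19): -11≡15 → p
h(7)−t(19): -12≡14 → o
f(5)−k(10): -5≡21 → v
i(8)−t(19): -11≡15 → p
z(25)−t(19): 6 → g
w(22)−k(10): 12 → m

jxhpovpgm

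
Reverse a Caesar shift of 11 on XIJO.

X(23): 23−11=12 → M
I(8): 8−11=-3≡23 → X
J(9): 9−11=-2≡24 → Y
O(14): 14−11=3 → D

MXYD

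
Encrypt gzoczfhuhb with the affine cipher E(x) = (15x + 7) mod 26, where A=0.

tsjlseiviw

g(6): 15·6+7=97≡19 → t
z(25): 15·25+7=382≡18 → s
o(14): 15·14+7=217≡9 → j
c(2): 15·2+7=37≡11 → l
z(25): 15·25+7=382≡18 → s
f(5): 15·5+7=82≡4 → e
h(7): 15·7+7=112≡8 → i
u(20): 15·20+7=307≡21 → v
h(7): 15·7+7=112≡8 → i
b(1): 15·1+7=22 → w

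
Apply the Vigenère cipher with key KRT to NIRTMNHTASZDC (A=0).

Repeat the key across the message: KRTKRTKRTKRTK
N(13)+K(10): 23 → X
I(8)+R(17): 25 → Z
R(17)+T(19): 36≡10 → K
T(19)+K(10): 29≡3 → D
M(12)+R(17): 29≡3 → D
N(13)+T(19): 32≡6 → G
H(7)+K(10): 17 → R
T(19)+R(17): 36≡10 → K
A(0)+T(19): 19 → T
S(18)+K(10): 28≡2 → C
Z(25)+R(17): 42≡16 → Q
D(3)+T(19): 22 → W
C(2)+K(10): 12 → M

XZKDDGRKTCQWM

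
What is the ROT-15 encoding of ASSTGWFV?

PHHIVLUK

A(0): 0+15=15 → P
S(18): 18+15=33≡7 → H
S(18): 18+15=33≡7 → H
T(19): 19+15=34≡8 → I
G(6): 6+15=21 → V
W(22): 22+15=37≡11 → L
F(5): 5+15=20 → U
V(21): 21+15=36≡10 → K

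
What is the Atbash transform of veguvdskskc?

v(21) → e(4)
e(4) → v(21)
g(6) → t(19)
u(20) → f(5)
v(21) → e(4)
d(3) → w(22)
s(18) → h(7)
k(10) → p(15)
s(18) → h(7)
k(10) → p(15)
c(2) → x(23)

evtfewhphpx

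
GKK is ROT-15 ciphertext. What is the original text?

G(6): 6−15=-9≡17 → R
K(10): 10−15=-5≡21 → V
K(10): 10−15=-5≡21 → V

RVV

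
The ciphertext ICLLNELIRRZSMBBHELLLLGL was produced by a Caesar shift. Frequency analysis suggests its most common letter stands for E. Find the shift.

The most frequent ciphertext letter is L (appears 8 times).
L is position 11; E is position 4.
Shift = 7.

7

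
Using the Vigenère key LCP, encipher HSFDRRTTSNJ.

SUUOTGEVHYL

Repeat the key across the message: LCPLCPLCPLC
H(7)+L(11): 18 → S
S(18)+C(2): 20 → U
F(5)+P(15): 20 → U
D(3)+L(11): 14 → O
R(17)+C(2): 19 → T
R(17)+P(15): 32≡6 → G
T(19)+L(11): 30≡4 → E
T(19)+C(2): 21 → V
S(18)+P(15): 33≡7 → H
N(13)+L(11): 24 → Y
J(9)+C(2): 11 → L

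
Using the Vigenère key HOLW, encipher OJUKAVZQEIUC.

VXFGHJKMLWFY

Repeat the key across the message: HOLWHOLWHOLW
O(14)+H(7): 21 → V
J(9)+O(14): 23 → X
U(20)+L(11): 31≡5 → F
K(10)+W(22): 32≡6 → G
A(0)+H(7): 7 → H
V(21)+O(14): 35≡9 → J
Z(25)+L(11): 36≡10 → K
Q(16)+W(22): 38≡12 → M
E(4)+H(7): 11 → L
I(8)+O(14): 22 → W
U(20)+L(11): 31≡5 → F
C(2)+W(22): 24 → Y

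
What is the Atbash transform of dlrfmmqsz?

d(3) → w(22)
l(11) → o(14)
r(17) → i(8)
f(5) → u(20)
m(12) → n(13)
m(12) → n(13)
q(16) → j(9)
s(18) → h(7)
z(25) → a(0)

woiunnjha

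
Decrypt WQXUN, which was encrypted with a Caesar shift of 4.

SMTQJ

W(22): 22−4=18 → S
Q(16): 16−4=12 → M
X(23): 23−4=19 → T
U(20): 20−4=16 → Q
N(13): 13−4=9 → J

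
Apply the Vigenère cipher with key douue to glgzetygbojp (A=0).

jzatiwmavsmd

Repeat the key across the message: douuedouuedo
g(6)+d(3): 9 → j
l(11)+o(14): 25 → z
g(6)+u(20): 26≡0 → a
z(25)+u(20): 45≡19 → t
e(4)+e(4): 8 → i
t(19)+d(3): 22 → w
y(24)+o(14): 38≡12 → m
g(6)+u(20): 26≡0 → a
b(1)+u(20): 21 → v
o(14)+e(4): 18 → s
j(9)+d(3): 12 → m
p(15)+o(14): 29≡3 → d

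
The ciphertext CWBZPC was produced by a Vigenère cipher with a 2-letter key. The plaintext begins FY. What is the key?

XY

Subtract each crib letter from the matching ciphertext letter (mod 26):
C(2)−F(5)=-3≡23 → X
W(22)−Y(24)=-2≡24 → Y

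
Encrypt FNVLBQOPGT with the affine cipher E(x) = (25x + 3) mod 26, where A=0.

F(5): 25·5+3=128≡24 → Y
N(13): 25·13+3=328≡16 → Q
V(21): 25·21+3=528≡8 → I
L(11): 25·11+3=278≡18 → S
B(1): 25·1+3=28≡2 → C
Q(16): 25·16+3=403≡13 → N
O(14): 25·14+3=353≡15 → P
P(15): 25·15+3=378≡14 → O
G(6): 25·6+3=153≡23 → X
T(19): 25·19+3=478≡10 → K

YQISCNPOXK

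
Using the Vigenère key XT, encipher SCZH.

Repeat the key across the message: XTXT
S(18)+X(23): 41≡15 → P
C(2)+T(19): 21 → V
Z(25)+X(23): 48≡22 → W
H(7)+T(19): 26≡0 → A

PVWA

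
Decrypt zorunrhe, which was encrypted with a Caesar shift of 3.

z(25): 25−3=22 → w
o(14): 14−3=11 → l
r(17): 17−3=14 → o
u(20): 20−3=17 → r
n(13): 13−3=10 → k
r(17): 17−3=14 → o
h(7): 7−3=4 → e
e(4): 4−3=1 → b

wlorkoeb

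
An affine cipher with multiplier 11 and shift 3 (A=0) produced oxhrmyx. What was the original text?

bqygpjq

The inverse of 11 mod 26 is 19, since 11·19=209≡1. Apply D(y)=19·(y−3) mod 26:
o(14): 19·(14−3)=209≡1 → b
x(23): 19·(23−3)=380≡16 → q
h(7): 19·(7−3)=76≡24 → y
r(17): 19·(17−3)=266≡6 → g
m(12): 19·(12−3)=171≡15 → p
y(24): 19·(24−3)=399≡9 → j
x(23): 19·(23−3)=380≡16 → q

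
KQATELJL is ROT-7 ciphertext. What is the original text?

DJTMXECE

K(10): 10−7=3 → D
Q(16): 16−7=9 → J
A(0): 0−7=-7≡19 → T
T(19): 19−7=12 → M
E(4): 4−7=-3≡23 → X
L(11): 11−7=4 → E
J(9): 9−7=2 → C
L(11): 11−7=4 → E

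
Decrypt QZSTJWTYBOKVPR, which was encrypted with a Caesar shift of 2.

Q(16): 16−2=14 → O
Z(25): 25−2=23 → X
S(18): 18−2=16 → Q
T(19): 19−2=17 → R
J(9): 9−2=7 → H
W(22): 22−2=20 → U
T(19): 19−2=17 → R
Y(24): 24−2=22 → W
B(1): 1−2=-1≡25 → Z
O(14): 14−2=12 → M
K(10): 10−2=8 → I
V(21): 21−2=19 → T
P(15): 15−2=13 → N
R(17): 17−2=15 → P

OXQRHURWZMITNP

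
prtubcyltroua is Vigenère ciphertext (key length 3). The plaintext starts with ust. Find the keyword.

vza

Subtract each crib letter from the matching ciphertext letter (mod 26):
p(15)−u(20)=-5≡21 → v
r(17)−s(18)=-1≡25 → z
t(19)−t(19)=0 → a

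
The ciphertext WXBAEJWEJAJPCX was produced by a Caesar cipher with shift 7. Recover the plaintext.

PQUTXCPXCTCIVQ

W(22): 22−7=15 → P
X(23): 23−7=16 → Q
B(1): 1−7=-6≡20 → U
A(0): 0−7=-7≡19 → T
E(4): 4−7=-3≡23 → X
J(9): 9−7=2 → C
W(22): 22−7=15 → P
E(4): 4−7=-3≡23 → X
J(9): 9−7=2 → C
A(0): 0−7=-7≡19 → T
J(9): 9−7=2 → C
P(15): 15−7=8 → I
C(2): 2−7=-5≡21 → V
X(23): 23−7=16 → Q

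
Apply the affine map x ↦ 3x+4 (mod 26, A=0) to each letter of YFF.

Y(24): 3·24+4=76≡24 → Y
F(5): 3·5+4=19 → T
F(5): 3·5+4=19 → T

YTT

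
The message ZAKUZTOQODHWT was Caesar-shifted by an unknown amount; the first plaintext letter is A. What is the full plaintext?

ABLVAUPRPEIXU

From the crib: Z(25)−A(0)=25, so the shift is 25.
Subtract 25 from each ciphertext letter:
Z(25): 25−25=0 → A
A(0): 0−25=-25≡1 → B
K(10): 10−25=-15≡11 → L
U(20): 20−25=-5≡21 → V
Z(25): 25−25=0 → A
T(19): 19−25=-6≡20 → U
O(14): 14−25=-11≡15 → P
Q(16): 16−25=-9≡17 → R
O(14): 14−25=-11≡15 → P
D(3): 3−25=-22≡4 → E
H(7): 7−25=-18≡8 → I
W(22): 22−25=-3≡23 → X
T(19): 19−25=-6≡20 → U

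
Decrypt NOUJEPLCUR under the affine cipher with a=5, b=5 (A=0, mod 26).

MHDGFCWPDS

The inverse of 5 mod 26 is 21, since 5·21=105≡1. Apply D(y)=21·(y−5) mod 26:
N(13): 21·(13−5)=168≡12 → M
O(14): 21·(14−5)=189≡7 → H
U(20): 21·(20−5)=315≡3 → D
J(9): 21·(9−5)=84≡6 → G
E(4): 21·(4−5)=-21≡5 → F
P(15): 21·(15−5)=210≡2 → C
L(11): 21·(11−5)=126≡22 → W
C(2): 21·(2−5)=-63≡15 → P
U(20): 21·(20−5)=315≡3 → D
R(17): 21·(17−5)=252≡18 → S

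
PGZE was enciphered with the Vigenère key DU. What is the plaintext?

Repeat the key across the ciphertext: DUDU
P(15)−D(3): 12 → M
G(6)−U(20): -14≡12 → M
Z(25)−D(3): 22 → W
E(4)−U(20): -16≡10 → K

MMWK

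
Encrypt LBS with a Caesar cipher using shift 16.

BRI

L(11): 11+16=27≡1 → B
B(1): 1+16=17 → R
S(18): 18+16=34≡8 → I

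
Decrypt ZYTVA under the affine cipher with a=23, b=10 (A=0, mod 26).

The inverse of 23 mod 26 is 17, since 23·17=391≡1. Apply D(y)=17·(y−10) mod 26:
Z(25): 17·(25−10)=255≡21 → V
Y(24): 17·(24−10)=238≡4 → E
T(19): 17·(19−10)=153≡23 → X
V(21): 17·(21−10)=187≡5 → F
A(0): 17·(0−10)=-170≡12 → M

VEXFM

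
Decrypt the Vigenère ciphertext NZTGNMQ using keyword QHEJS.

XSPXVWJ

Repeat the key across the ciphertext: QHEJSQH
N(13)−Q(16): -3≡23 → X
Z(25)−H(7): 18 → S
T(19)−E(4): 15 → P
G(6)−J(9): -3≡23 → X
N(13)−S(18): -5≡21 → V
M(12)−Q(16): -4≡22 → W
Q(16)−H(7): 9 → J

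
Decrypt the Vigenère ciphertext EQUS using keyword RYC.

NSSB

Repeat the key across the ciphertext: RYCR
E(4)−R(17): -13≡13 → N
Q(16)−Y(24): -8≡18 → S
U(20)−C(2): 18 → S
S(18)−R(17): 1 → B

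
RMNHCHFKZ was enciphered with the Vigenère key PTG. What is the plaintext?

Repeat the key across the ciphertext: PTGPTGPTG
R(17)−P(15): 2 → C
M(12)−T(19): -7≡19 → T
N(13)−G(6): 7 → H
H(7)−P(15): -8≡18 → S
C(2)−T(19): -17≡9 → J
H(7)−G(6): 1 → B
F(5)−P(15): -10≡16 → Q
K(10)−T(19): -9≡17 → R
Z(25)−G(6): 19 → T

CTHSJBQRT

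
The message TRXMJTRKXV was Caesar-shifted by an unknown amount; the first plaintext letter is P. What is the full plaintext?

From the crib: T(19)−P(15)=4, so the shift is 4.
Subtract 4 from each ciphertext letter:
T(19): 19−4=15 → P
R(17): 17−4=13 → N
X(23): 23−4=19 → T
M(12): 12−4=8 → I
J(9): 9−4=5 → F
T(19): 19−4=15 → P
R(17): 17−4=13 → N
K(10): 10−4=6 → G
X(23): 23−4=19 → T
V(21): 21−4=17 → R

PNTIFPNGTR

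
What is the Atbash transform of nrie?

n(13) → m(12)
r(17) → i(8)
i(8) → r(17)
e(4) → v(21)

mirv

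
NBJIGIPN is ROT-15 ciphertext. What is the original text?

YMUTRTAY

N(13): 13−15=-2≡24 → Y
B(1): 1−15=-14≡12 → M
J(9): 9−15=-6≡20 → U
I(8): 8−15=-7≡19 → T
G(6): 6−15=-9≡17 → R
I(8): 8−15=-7≡19 → T
P(15): 15−15=0 → A
N(13): 13−15=-2≡24 → Y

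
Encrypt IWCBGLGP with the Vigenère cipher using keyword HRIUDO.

PNKVJZNG

Repeat the key across the message: HRIUDOHR
I(8)+H(7): 15 → P
W(22)+R(17): 39≡13 → N
C(2)+I(8): 10 → K
B(1)+U(20): 21 → V
G(6)+D(3): 9 → J
L(11)+O(14): 25 → Z
G(6)+H(7): 13 → N
P(15)+R(17): 32≡6 → G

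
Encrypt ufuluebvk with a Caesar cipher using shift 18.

mxmdmwtnc

u(20): 20+18=38≡12 → m
f(5): 5+18=23 → x
u(20): 20+18=38≡12 → m
l(11): 11+18=29≡3 → d
u(20): 20+18=38≡12 → m
e(4): 4+18=22 → w
b(1): 1+18=19 → t
v(21): 21+18=39≡13 → n
k(10): 10+18=28≡2 → c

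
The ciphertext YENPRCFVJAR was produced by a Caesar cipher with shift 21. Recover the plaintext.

DJSUWHKAOFW

Y(24): 24−21=3 → D
E(4): 4−21=-17≡9 → J
N(13): 13−21=-8≡18 → S
P(15): 15−21=-6≡20 → U
R(17): 17−21=-4≡22 → W
C(2): 2−21=-19≡7 → H
F(5): 5−21=-16≡10 → K
V(21): 21−21=0 → A
J(9): 9−21=-12≡14 → O
A(0): 0−21=-21≡5 → F
R(17): 17−21=-4≡22 → W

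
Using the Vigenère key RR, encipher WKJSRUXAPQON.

Repeat the key across the message: RRRRRRRRRRRR
W(22)+R(17): 39≡13 → N
K(10)+R(17): 27≡1 → B
J(9)+R(17): 26≡0 → A
S(18)+R(17): 35≡9 → J
R(17)+R(17): 34≡8 → I
U(20)+R(17): 37≡11 → L
X(23)+R(17): 40≡14 → O
A(0)+R(17): 17 → R
P(15)+R(17): 32≡6 → G
Q(16)+R(17): 33≡7 → H
O(14)+R(17): 31≡5 → F
N(13)+R(17): 30≡4 → E

NBAJILORGHFE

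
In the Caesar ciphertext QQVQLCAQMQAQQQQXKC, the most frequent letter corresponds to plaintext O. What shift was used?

The most frequent ciphertext letter is Q (appears 9 times).
Q is position 16; O is position 14.
Shift = 2.

2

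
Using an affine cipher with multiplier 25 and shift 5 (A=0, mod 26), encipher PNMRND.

P(15): 25·15+5=380≡16 → Q
N(13): 25·13+5=330≡18 → S
M(12): 25·12+5=305≡19 → T
R(17): 25·17+5=430≡14 → O
N(13): 25·13+5=330≡18 → S
D(3): 25·3+5=80≡2 → C

QSTOSC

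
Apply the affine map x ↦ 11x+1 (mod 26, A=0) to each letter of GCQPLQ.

G(6): 11·6+1=67≡15 → P
C(2): 11·2+1=23 → X
Q(16): 11·16+1=177≡21 → V
P(15): 11·15+1=166≡10 → K
L(11): 11·11+1=122≡18 → S
Q(16): 11·16+1=177≡21 → V

PXVKSV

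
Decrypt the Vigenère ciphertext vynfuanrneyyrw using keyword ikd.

Repeat the key across the ciphertext: ikdikdikdikdik
v(21)−i(8): 13 → n
y(24)−k(10): 14 → o
n(13)−d(3): 10 → k
f(5)−i(8): -3≡23 → x
u(20)−k(10): 10 → k
a(0)−d(3): -3≡23 → x
n(13)−i(8): 5 → f
r(17)−k(10): 7 → h
n(13)−d(3): 10 → k
e(4)−i(8): -4≡22 → w
y(24)−k(10): 14 → o
y(24)−d(3): 21 → v
r(17)−i(8): 9 → j
w(22)−k(10): 12 → m

nokxkxfhkwovjm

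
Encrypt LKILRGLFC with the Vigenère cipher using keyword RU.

CEZFIACZT

Repeat the key across the message: RURURURUR
L(11)+R(17): 28≡2 → C
K(10)+U(20): 30≡4 → E
I(8)+R(17): 25 → Z
L(11)+U(20): 31≡5 → F
R(17)+R(17): 34≡8 → I
G(6)+U(20): 26≡0 → A
L(11)+R(17): 28≡2 → C
F(5)+U(20): 25 → Z
C(2)+R(17): 19 → T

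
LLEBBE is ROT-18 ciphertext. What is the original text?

L(11): 11−18=-7≡19 → T
L(11): 11−18=-7≡19 → T
E(4): 4−18=-14≡12 → M
B(1): 1−18=-17≡9 → J
B(1): 1−18=-17≡9 → J
E(4): 4−18=-14≡12 → M

TTMJJM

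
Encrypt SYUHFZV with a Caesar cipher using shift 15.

S(18): 18+15=33≡7 → H
Y(24): 24+15=39≡13 → N
U(20): 20+15=35≡9 → J
H(7): 7+15=22 → W
F(5): 5+15=20 → U
Z(25): 25+15=40≡14 → O
V(21): 21+15=36≡10 → K

HNJWUOK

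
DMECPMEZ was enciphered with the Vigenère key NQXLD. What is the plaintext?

QWHRMZOC

Repeat the key across the ciphertext: NQXLDNQX
D(3)−N(13): -10≡16 → Q
M(12)−Q(16): -4≡22 → W
E(4)−X(23): -19≡7 → H
C(2)−L(11): -9≡17 → R
P(15)−D(3): 12 → M
M(12)−N(13): -1≡25 → Z
E(4)−Q(16): -12≡14 → O
Z(25)−X(23): 2 → C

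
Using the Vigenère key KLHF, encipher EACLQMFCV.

Repeat the key across the message: KLHFKLHFK
E(4)+K(10): 14 → O
A(0)+L(11): 11 → L
C(2)+H(7): 9 → J
L(11)+F(5): 16 → Q
Q(16)+K(10): 26≡0 → A
M(12)+L(11): 23 → X
F(5)+H(7): 12 → M
C(2)+F(5): 7 → H
V(21)+K(10): 31≡5 → F

OLJQAXMHF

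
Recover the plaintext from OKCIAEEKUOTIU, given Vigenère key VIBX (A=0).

Repeat the key across the ciphertext: VIBXVIBXVIBXV
O(14)−V(21): -7≡19 → T
K(10)−I(8): 2 → C
C(2)−B(1): 1 → B
I(8)−X(23): -15≡11 → L
A(0)−V(21): -21≡5 → F
E(4)−I(8): -4≡22 → W
E(4)−B(1): 3 → D
K(10)−X(23): -13≡13 → N
U(20)−V(21): -1≡25 → Z
O(14)−I(8): 6 → G
T(19)−B(1): 18 → S
I(8)−X(23): -15≡11 → L
U(20)−V(21): -1≡25 → Z

TCBLFWDNZGSLZ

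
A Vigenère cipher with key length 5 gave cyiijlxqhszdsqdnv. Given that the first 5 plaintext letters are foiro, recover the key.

xkarv

Subtract each crib letter from the matching ciphertext letter (mod 26):
c(2)−f(5)=-3≡23 → x
y(24)−o(14)=10 → k
i(8)−i(8)=0 → a
i(8)−r(17)=-9≡17 → r
j(9)−o(14)=-5≡21 → v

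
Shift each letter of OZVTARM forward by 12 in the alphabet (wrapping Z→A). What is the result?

ALHFMDY

O(14): 14+12=26≡0 → A
Z(25): 25+12=37≡11 → L
V(21): 21+12=33≡7 → H
T(19): 19+12=31≡5 → F
A(0): 0+12=12 → M
R(17): 17+12=29≡3 → D
M(12): 12+12=24 → Y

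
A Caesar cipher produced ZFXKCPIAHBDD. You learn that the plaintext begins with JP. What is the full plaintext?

JPHUMZSKRLNN

From the crib: Z(25)−J(9)=16, so the shift is 16.
Subtract 16 from each ciphertext letter:
Z(25): 25−16=9 → J
F(5): 5−16=-11≡15 → P
X(23): 23−16=7 → H
K(10): 10−16=-6≡20 → U
C(2): 2−16=-14≡12 → M
P(15): 15−16=-1≡25 → Z
I(8): 8−16=-8≡18 → S
A(0): 0−16=-16≡10 → K
H(7): 7−16=-9≡17 → R
B(1): 1−16=-15≡11 → L
D(3): 3−16=-13≡13 → N
D(3): 3−16=-13≡13 → N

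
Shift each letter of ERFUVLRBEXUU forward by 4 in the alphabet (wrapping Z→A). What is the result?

IVJYZPVFIBYY

E(4): 4+4=8 → I
R(17): 17+4=21 → V
F(5): 5+4=9 → J
U(20): 20+4=24 → Y
V(21): 21+4=25 → Z
L(11): 11+4=15 → P
R(17): 17+4=21 → V
B(1): 1+4=5 → F
E(4): 4+4=8 → I
X(23): 23+4=27≡1 → B
U(20): 20+4=24 → Y
U(20): 20+4=24 → Y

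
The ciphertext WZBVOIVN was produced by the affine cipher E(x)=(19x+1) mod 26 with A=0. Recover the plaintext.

XEAMNZMC

The inverse of 19 mod 26 is 11, since 19·11=209≡1. Apply D(y)=11·(y−1) mod 26:
W(22): 11·(22−1)=231≡23 → X
Z(25): 11·(25−1)=264≡4 → E
B(1): 11·(1−1)=0 → A
V(21): 11·(21−1)=220≡12 → M
O(14): 11·(14−1)=143≡13 → N
I(8): 11·(8−1)=77≡25 → Z
V(21): 11·(21−1)=220≡12 → M
N(13): 11·(13−1)=132≡2 → C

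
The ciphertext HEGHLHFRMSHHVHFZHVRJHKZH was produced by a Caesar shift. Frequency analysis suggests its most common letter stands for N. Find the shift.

The most frequent ciphertext letter is H (appears 9 times).
H is position 7; N is position 13.
Shift = -6≡20.

20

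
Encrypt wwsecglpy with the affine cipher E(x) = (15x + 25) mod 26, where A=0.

rrjhdliqv

w(22): 15·22+25=355≡17 → r
w(22): 15·22+25=355≡17 → r
s(18): 15·18+25=295≡9 → j
e(4): 15·4+25=85≡7 → h
c(2): 15·2+25=55≡3 → d
g(6): 15·6+25=115≡11 → l
l(11): 15·11+25=190≡8 → i
p(15): 15·15+25=250≡16 → q
y(24): 15·24+25=385≡21 → v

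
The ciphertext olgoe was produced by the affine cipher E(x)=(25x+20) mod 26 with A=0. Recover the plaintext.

gjogq

The inverse of 25 mod 26 is 25, since 25·25=625≡1. Apply D(y)=25·(y−20) mod 26:
o(14): 25·(14−20)=-150≡6 → g
l(11): 25·(11−20)=-225≡9 → j
g(6): 25·(6−20)=-350≡14 → o
o(14): 25·(14−20)=-150≡6 → g
e(4): 25·(4−20)=-400≡16 → q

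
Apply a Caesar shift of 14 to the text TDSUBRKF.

HRGIPFYT

T(19): 19+14=33≡7 → H
D(3): 3+14=17 → R
S(18): 18+14=32≡6 → G
U(20): 20+14=34≡8 → I
B(1): 1+14=15 → P
R(17): 17+14=31≡5 → F
K(10): 10+14=24 → Y
F(5): 5+14=19 → T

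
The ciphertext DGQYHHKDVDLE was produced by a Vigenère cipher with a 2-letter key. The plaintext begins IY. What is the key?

VI

Subtract each crib letter from the matching ciphertext letter (mod 26):
D(3)−I(8)=-5≡21 → V
G(6)−Y(24)=-18≡8 → I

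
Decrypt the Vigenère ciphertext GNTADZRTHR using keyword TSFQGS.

NVOKXHYBCB

Repeat the key across the ciphertext: TSFQGSTSFQ
G(6)−T(19): -13≡13 → N
N(13)−S(18): -5≡21 → V
T(19)−F(5): 14 → O
A(0)−Q(16): -16≡10 → K
D(3)−G(6): -3≡23 → X
Z(25)−S(18): 7 → H
R(17)−T(19): -2≡24 → Y
T(19)−S(18): 1 → B
H(7)−F(5): 2 → C
R(17)−Q(16): 1 → B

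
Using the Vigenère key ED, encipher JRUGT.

NUYJX

Repeat the key across the message: EDEDE
J(9)+E(4): 13 → N
R(17)+D(3): 20 → U
U(20)+E(4): 24 → Y
G(6)+D(3): 9 → J
T(19)+E(4): 23 → X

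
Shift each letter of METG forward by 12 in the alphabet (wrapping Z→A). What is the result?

YQFS

M(12): 12+12=24 → Y
E(4): 4+12=16 → Q
T(19): 19+12=31≡5 → F
G(6): 6+12=18 → S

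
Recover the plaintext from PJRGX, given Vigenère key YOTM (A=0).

Repeat the key across the ciphertext: YOTMY
P(15)−Y(24): -9≡17 → R
J(9)−O(14): -5≡21 → V
R(17)−T(19): -2≡24 → Y
G(6)−M(12): -6≡20 → U
X(23)−Y(24): -1≡25 → Z

RVYUZ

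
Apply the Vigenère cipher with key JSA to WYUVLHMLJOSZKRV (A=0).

Repeat the key across the message: JSAJSAJSAJSAJSA
W(22)+J(9): 31≡5 → F
Y(24)+S(18): 42≡16 → Q
U(20)+A(0): 20 → U
V(21)+J(9): 30≡4 → E
L(11)+S(18): 29≡3 → D
H(7)+A(0): 7 → H
M(12)+J(9): 21 → V
L(11)+S(18): 29≡3 → D
J(9)+A(0): 9 → J
O(14)+J(9): 23 → X
S(18)+S(18): 36≡10 → K
Z(25)+A(0): 25 → Z
K(10)+J(9): 19 → T
R(17)+S(18): 35≡9 → J
V(21)+A(0): 21 → V

FQUEDHVDJXKZTJV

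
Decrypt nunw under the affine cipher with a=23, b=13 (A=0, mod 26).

The inverse of 23 mod 26 is 17, since 23·17=391≡1. Apply D(y)=17·(y−13) mod 26:
n(13): 17·(13−13)=0 → a
u(20): 17·(20−13)=119≡15 → p
n(13): 17·(13−13)=0 → a
w(22): 17·(22−13)=153≡23 → x

apax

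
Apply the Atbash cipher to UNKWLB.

FMPDOY

U(20) → F(5)
N(13) → M(12)
K(10) → P(15)
W(22) → D(3)
L(11) → O(14)
B(1) → Y(24)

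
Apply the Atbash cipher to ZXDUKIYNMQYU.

Z(25) → A(0)
X(23) → C(2)
D(3) → W(22)
U(20) → F(5)
K(10) → P(15)
I(8) → R(17)
Y(24) → B(1)
N(13) → M(12)
M(12) → N(13)
Q(16) → J(9)
Y(24) → B(1)
U(20) → F(5)

ACWFPRBMNJBF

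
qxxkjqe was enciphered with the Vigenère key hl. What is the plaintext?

jmqzcfx

Repeat the key across the ciphertext: hlhlhlh
q(16)−h(7): 9 → j
x(23)−l(11): 12 → m
x(23)−h(7): 16 → q
k(10)−l(11): -1≡25 → z
j(9)−h(7): 2 → c
q(16)−l(11): 5 → f
e(4)−h(7): -3≡23 → x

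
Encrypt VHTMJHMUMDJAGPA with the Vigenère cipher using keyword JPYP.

EWRBSWKJVSHPPEY

Repeat the key across the message: JPYPJPYPJPYPJPY
V(21)+J(9): 30≡4 → E
H(7)+P(15): 22 → W
T(19)+Y(24): 43≡17 → R
M(12)+P(15): 27≡1 → B
J(9)+J(9): 18 → S
H(7)+P(15): 22 → W
M(12)+Y(24): 36≡10 → K
U(20)+P(15): 35≡9 → J
M(12)+J(9): 21 → V
D(3)+P(15): 18 → S
J(9)+Y(24): 33≡7 → H
A(0)+P(15): 15 → P
G(6)+J(9): 15 → P
P(15)+P(15): 30≡4 → E
A(0)+Y(24): 24 → Y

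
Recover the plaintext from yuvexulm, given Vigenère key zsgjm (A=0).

zcpvlvtg

Repeat the key across the ciphertext: zsgjmzsg
y(24)−z(25): -1≡25 → z
u(20)−s(18): 2 → c
v(21)−g(6): 15 → p
e(4)−j(9): -5≡21 → v
x(23)−m(12): 11 → l
u(20)−z(25): -5≡21 → v
l(11)−s(18): -7≡19 → t
m(12)−g(6): 6 → g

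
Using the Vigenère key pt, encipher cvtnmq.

roigbj

Repeat the key across the message: ptptpt
c(2)+p(15): 17 → r
v(21)+t(19): 40≡14 → o
t(19)+p(15): 34≡8 → i
n(13)+t(19): 32≡6 → g
m(12)+p(15): 27≡1 → b
q(16)+t(19): 35≡9 → j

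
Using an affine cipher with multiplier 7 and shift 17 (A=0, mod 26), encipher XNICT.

X(23): 7·23+17=178≡22 → W
N(13): 7·13+17=108≡4 → E
I(8): 7·8+17=73≡21 → V
C(2): 7·2+17=31≡5 → F
T(19): 7·19+17=150≡20 → U

WEVFU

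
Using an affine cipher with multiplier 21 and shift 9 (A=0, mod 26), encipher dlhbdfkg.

d(3): 21·3+9=72≡20 → u
l(11): 21·11+9=240≡6 → g
h(7): 21·7+9=156≡0 → a
b(1): 21·1+9=30≡4 → e
d(3): 21·3+9=72≡20 → u
f(5): 21·5+9=114≡10 → k
k(10): 21·10+9=219≡11 → l
g(6): 21·6+9=135≡5 → f

ugaeuklf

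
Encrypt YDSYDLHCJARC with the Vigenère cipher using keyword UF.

Repeat the key across the message: UFUFUFUFUFUF
Y(24)+U(20): 44≡18 → S
D(3)+F(5): 8 → I
S(18)+U(20): 38≡12 → M
Y(24)+F(5): 29≡3 → D
D(3)+U(20): 23 → X
L(11)+F(5): 16 → Q
H(7)+U(20): 27≡1 → B
C(2)+F(5): 7 → H
J(9)+U(20): 29≡3 → D
A(0)+F(5): 5 → F
R(17)+U(20): 37≡11 → L
C(2)+F(5): 7 → H

SIMDXQBHDFLH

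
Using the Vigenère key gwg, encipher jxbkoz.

pthqkf

Repeat the key across the message: gwggwg
j(9)+g(6): 15 → p
x(23)+w(22): 45≡19 → t
b(1)+g(6): 7 → h
k(10)+g(6): 16 → q
o(14)+w(22): 36≡10 → k
z(25)+g(6): 31≡5 → f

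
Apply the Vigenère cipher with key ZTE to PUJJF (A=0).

Repeat the key across the message: ZTEZT
P(15)+Z(25): 40≡14 → O
U(20)+T(19): 39≡13 → N
J(9)+E(4): 13 → N
J(9)+Z(25): 34≡8 → I
F(5)+T(19): 24 → Y

ONNIY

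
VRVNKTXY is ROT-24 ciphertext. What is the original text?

V(21): 21−24=-3≡23 → X
R(17): 17−24=-7≡19 → T
V(21): 21−24=-3≡23 → X
N(13): 13−24=-11≡15 → P
K(10): 10−24=-14≡12 → M
T(19): 19−24=-5≡21 → V
X(23): 23−24=-1≡25 → Z
Y(24): 24−24=0 → A

XTXPMVZA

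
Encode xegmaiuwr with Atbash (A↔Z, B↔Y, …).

cvtnzrfdi

x(23) → c(2)
e(4) → v(21)
g(6) → t(19)
m(12) → n(13)
a(0) → z(25)
i(8) → r(17)
u(20) → f(5)
w(22) → d(3)
r(17) → i(8)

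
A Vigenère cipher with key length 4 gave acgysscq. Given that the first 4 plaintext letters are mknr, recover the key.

Subtract each crib letter from the matching ciphertext letter (mod 26):
a(0)−m(12)=-12≡14 → o
c(2)−k(10)=-8≡18 → s
g(6)−n(13)=-7≡19 → t
y(24)−r(17)=7 → h

osth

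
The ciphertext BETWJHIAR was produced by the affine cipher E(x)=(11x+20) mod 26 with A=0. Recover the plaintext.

The inverse of 11 mod 26 is 19, since 11·19=209≡1. Apply D(y)=19·(y−20) mod 26:
B(1): 19·(1−20)=-361≡3 → D
E(4): 19·(4−20)=-304≡8 → I
T(19): 19·(19−20)=-19≡7 → H
W(22): 19·(22−20)=38≡12 → M
J(9): 19·(9−20)=-209≡25 → Z
H(7): 19·(7−20)=-247≡13 → N
I(8): 19·(8−20)=-228≡6 → G
A(0): 19·(0−20)=-380≡10 → K
R(17): 19·(17−20)=-57≡21 → V

DIHMZNGKV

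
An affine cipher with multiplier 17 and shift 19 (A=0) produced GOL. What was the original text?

NPY

The inverse of 17 mod 26 is 23, since 17·23=391≡1. Apply D(y)=23·(y−19) mod 26:
G(6): 23·(6−19)=-299≡13 → N
O(14): 23·(14−19)=-115≡15 → P
L(11): 23·(11−19)=-184≡24 → Y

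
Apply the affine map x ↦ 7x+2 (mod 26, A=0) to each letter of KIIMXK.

UGGIHU

K(10): 7·10+2=72≡20 → U
I(8): 7·8+2=58≡6 → G
I(8): 7·8+2=58≡6 → G
M(12): 7·12+2=86≡8 → I
X(23): 7·23+2=163≡7 → H
K(10): 7·10+2=72≡20 → U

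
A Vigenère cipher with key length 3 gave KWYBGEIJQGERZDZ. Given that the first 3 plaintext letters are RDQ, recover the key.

Subtract each crib letter from the matching ciphertext letter (mod 26):
K(10)−R(17)=-7≡19 → T
W(22)−D(3)=19 → T
Y(24)−Q(16)=8 → I

TTI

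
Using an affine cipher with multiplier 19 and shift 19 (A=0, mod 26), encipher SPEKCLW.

S(18): 19·18+19=361≡23 → X
P(15): 19·15+19=304≡18 → S
E(4): 19·4+19=95≡17 → R
K(10): 19·10+19=209≡1 → B
C(2): 19·2+19=57≡5 → F
L(11): 19·11+19=228≡20 → U
W(22): 19·22+19=437≡21 → V

XSRBFUV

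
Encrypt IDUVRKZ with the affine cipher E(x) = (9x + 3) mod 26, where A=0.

XEBKAPU

I(8): 9·8+3=75≡23 → X
D(3): 9·3+3=30≡4 → E
U(20): 9·20+3=183≡1 → B
V(21): 9·21+3=192≡10 → K
R(17): 9·17+3=156≡0 → A
K(10): 9·10+3=93≡15 → P
Z(25): 9·25+3=228≡20 → U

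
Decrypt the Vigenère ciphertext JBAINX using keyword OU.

VHMOZD

Repeat the key across the ciphertext: OUOUOU
J(9)−O(14): -5≡21 → V
B(1)−U(20): -19≡7 → H
A(0)−O(14): -14≡12 → M
I(8)−U(20): -12≡14 → O
N(13)−O(14): -1≡25 → Z
X(23)−U(20): 3 → D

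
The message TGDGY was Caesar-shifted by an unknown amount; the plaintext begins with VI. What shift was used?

From the crib: T(19)−V(21)=-2≡24, so the shift is 24.

24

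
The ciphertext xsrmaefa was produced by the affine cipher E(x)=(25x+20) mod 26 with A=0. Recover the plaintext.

xcdiuqpu

The inverse of 25 mod 26 is 25, since 25·25=625≡1. Apply D(y)=25·(y−20) mod 26:
x(23): 25·(23−20)=75≡23 → x
s(18): 25·(18−20)=-50≡2 → c
r(17): 25·(17−20)=-75≡3 → d
m(12): 25·(12−20)=-200≡8 → i
a(0): 25·(0−20)=-500≡20 → u
e(4): 25·(4−20)=-400≡16 → q
f(5): 25·(5−20)=-375≡15 → p
a(0): 25·(0−20)=-500≡20 → u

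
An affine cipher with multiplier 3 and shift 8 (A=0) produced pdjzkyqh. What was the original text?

lhjxsour

The inverse of 3 mod 26 is 9, since 3·9=27≡1. Apply D(y)=9·(y−8) mod 26:
p(15): 9·(15−8)=63≡11 → l
d(3): 9·(3−8)=-45≡7 → h
j(9): 9·(9−8)=9 → j
z(25): 9·(25−8)=153≡23 → x
k(10): 9·(10−8)=18 → s
y(24): 9·(24−8)=144≡14 → o
q(16): 9·(16−8)=72≡20 → u
h(7): 9·(7−8)=-9≡17 → r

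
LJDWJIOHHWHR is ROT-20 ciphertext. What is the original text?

RPJCPOUNNCNX

L(11): 11−20=-9≡17 → R
J(9): 9−20=-11≡15 → P
D(3): 3−20=-17≡9 → J
W(22): 22−20=2 → C
J(9): 9−20=-11≡15 → P
I(8): 8−20=-12≡14 → O
O(14): 14−20=-6≡20 → U
H(7): 7−20=-13≡13 → N
H(7): 7−20=-13≡13 → N
W(22): 22−20=2 → C
H(7): 7−20=-13≡13 → N
R(17): 17−20=-3≡23 → X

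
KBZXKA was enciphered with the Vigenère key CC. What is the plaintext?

IZXVIY

Repeat the key across the ciphertext: CCCCCC
K(10)−C(2): 8 → I
B(1)−C(2): -1≡25 → Z
Z(25)−C(2): 23 → X
X(23)−C(2): 21 → V
K(10)−C(2): 8 → I
A(0)−C(2): -2≡24 → Y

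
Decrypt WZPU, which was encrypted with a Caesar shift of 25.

XAQV

W(22): 22−25=-3≡23 → X
Z(25): 25−25=0 → A
P(15): 15−25=-10≡16 → Q
U(20): 20−25=-5≡21 → V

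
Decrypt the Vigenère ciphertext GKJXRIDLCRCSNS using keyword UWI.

Repeat the key across the ciphertext: UWIUWIUWIUWIUW
G(6)−U(20): -14≡12 → M
K(10)−W(22): -12≡14 → O
J(9)−I(8): 1 → B
X(23)−U(20): 3 → D
R(17)−W(22): -5≡21 → V
I(8)−I(8): 0 → A
D(3)−U(20): -17≡9 → J
L(11)−W(22): -11≡15 → P
C(2)−I(8): -6≡20 → U
R(17)−U(20): -3≡23 → X
C(2)−W(22): -20≡6 → G
S(18)−I(8): 10 → K
N(13)−U(20): -7≡19 → T
S(18)−W(22): -4≡22 → W

MOBDVAJPUXGKTW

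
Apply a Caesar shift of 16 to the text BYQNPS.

B(1): 1+16=17 → R
Y(24): 24+16=40≡14 → O
Q(16): 16+16=32≡6 → G
N(13): 13+16=29≡3 → D
P(15): 15+16=31≡5 → F
S(18): 18+16=34≡8 → I

ROGDFI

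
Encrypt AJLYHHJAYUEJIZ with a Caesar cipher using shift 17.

A(0): 0+17=17 → R
J(9): 9+17=26≡0 → A
L(11): 11+17=28≡2 → C
Y(24): 24+17=41≡15 → P
H(7): 7+17=24 → Y
H(7): 7+17=24 → Y
J(9): 9+17=26≡0 → A
A(0): 0+17=17 → R
Y(24): 24+17=41≡15 → P
U(20): 20+17=37≡11 → L
E(4): 4+17=21 → V
J(9): 9+17=26≡0 → A
I(8): 8+17=25 → Z
Z(25): 25+17=42≡16 → Q

RACPYYARPLVAZQ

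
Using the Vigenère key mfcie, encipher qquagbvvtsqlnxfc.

Repeat the key across the message: mfciemfciemfciem
q(16)+m(12): 28≡2 → c
q(16)+f(5): 21 → v
u(20)+c(2): 22 → w
a(0)+i(8): 8 → i
g(6)+e(4): 10 → k
b(1)+m(12): 13 → n
v(21)+f(5): 26≡0 → a
v(21)+c(2): 23 → x
t(19)+i(8): 27≡1 → b
s(18)+e(4): 22 → w
q(16)+m(12): 28≡2 → c
l(11)+f(5): 16 → q
n(13)+c(2): 15 → p
x(23)+i(8): 31≡5 → f
f(5)+e(4): 9 → j
c(2)+m(12): 14 → o

cvwiknaxbwcqpfjo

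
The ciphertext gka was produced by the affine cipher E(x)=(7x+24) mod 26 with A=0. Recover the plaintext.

The inverse of 7 mod 26 is 15, since 7·15=105≡1. Apply D(y)=15·(y−24) mod 26:
g(6): 15·(6−24)=-270≡16 → q
k(10): 15·(10−24)=-210≡24 → y
a(0): 15·(0−24)=-360≡4 → e

qye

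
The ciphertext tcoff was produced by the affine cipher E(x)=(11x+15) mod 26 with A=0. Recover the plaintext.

The inverse of 11 mod 26 is 19, since 11·19=209≡1. Apply D(y)=19·(y−15) mod 26:
t(19): 19·(19−15)=76≡24 → y
c(2): 19·(2−15)=-247≡13 → n
o(14): 19·(14−15)=-19≡7 → h
f(5): 19·(5−15)=-190≡18 → s
f(5): 19·(5−15)=-190≡18 → s

ynhss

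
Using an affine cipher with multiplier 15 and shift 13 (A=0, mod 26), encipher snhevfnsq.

s(18): 15·18+13=283≡23 → x
n(13): 15·13+13=208≡0 → a
h(7): 15·7+13=118≡14 → o
e(4): 15·4+13=73≡21 → v
v(21): 15·21+13=328≡16 → q
f(5): 15·5+13=88≡10 → k
n(13): 15·13+13=208≡0 → a
s(18): 15·18+13=283≡23 → x
q(16): 15·16+13=253≡19 → t

xaovqkaxt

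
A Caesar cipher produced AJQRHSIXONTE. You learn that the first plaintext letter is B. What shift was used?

25

From the crib: A(0)−B(1)=-1≡25, so the shift is 25.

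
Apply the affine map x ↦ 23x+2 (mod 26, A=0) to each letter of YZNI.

IFPE

Y(24): 23·24+2=554≡8 → I
Z(25): 23·25+2=577≡5 → F
N(13): 23·13+2=301≡15 → P
I(8): 23·8+2=186≡4 → E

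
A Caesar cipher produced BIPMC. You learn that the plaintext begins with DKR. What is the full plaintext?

From the crib: B(1)−D(3)=-2≡24, so the shift is 24.
Subtract 24 from each ciphertext letter:
B(1): 1−24=-23≡3 → D
I(8): 8−24=-16≡10 → K
P(15): 15−24=-9≡17 → R
M(12): 12−24=-12≡14 → O
C(2): 2−24=-22≡4 → E

DKROE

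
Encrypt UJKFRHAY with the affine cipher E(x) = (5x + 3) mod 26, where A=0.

ZWBCKMDT

U(20): 5·20+3=103≡25 → Z
J(9): 5·9+3=48≡22 → W
K(10): 5·10+3=53≡1 → B
F(5): 5·5+3=28≡2 → C
R(17): 5·17+3=88≡10 → K
H(7): 5·7+3=38≡12 → M
A(0): 5·0+3=3 → D
Y(24): 5·24+3=123≡19 → T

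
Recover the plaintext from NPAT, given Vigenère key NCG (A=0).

ANUG

Repeat the key across the ciphertext: NCGN
N(13)−N(13): 0 → A
P(15)−C(2): 13 → N
A(0)−G(6): -6≡20 → U
T(19)−N(13): 6 → G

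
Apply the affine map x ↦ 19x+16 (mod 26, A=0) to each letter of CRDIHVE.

CBVMTZO

C(2): 19·2+16=54≡2 → C
R(17): 19·17+16=339≡1 → B
D(3): 19·3+16=73≡21 → V
I(8): 19·8+16=168≡12 → M
H(7): 19·7+16=149≡19 → T
V(21): 19·21+16=415≡25 → Z
E(4): 19·4+16=92≡14 → O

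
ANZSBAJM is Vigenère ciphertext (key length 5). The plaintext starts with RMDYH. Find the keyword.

Subtract each crib letter from the matching ciphertext letter (mod 26):
A(0)−R(17)=-17≡9 → J
N(13)−M(12)=1 → B
Z(25)−D(3)=22 → W
S(18)−Y(24)=-6≡20 → U
B(1)−H(7)=-6≡20 → U

JBWUU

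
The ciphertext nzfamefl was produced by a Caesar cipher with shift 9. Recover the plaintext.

eqwrdvwc

n(13): 13−9=4 → e
z(25): 25−9=16 → q
f(5): 5−9=-4≡22 → w
a(0): 0−9=-9≡17 → r
m(12): 12−9=3 → d
e(4): 4−9=-5≡21 → v
f(5): 5−9=-4≡22 → w
l(11): 11−9=2 → c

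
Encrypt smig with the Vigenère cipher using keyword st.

Repeat the key across the message: stst
s(18)+s(18): 36≡10 → k
m(12)+t(19): 31≡5 → f
i(8)+s(18): 26≡0 → a
g(6)+t(19): 25 → z

kfaz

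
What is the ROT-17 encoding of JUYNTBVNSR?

J(9): 9+17=26≡0 → A
U(20): 20+17=37≡11 → L
Y(24): 24+17=41≡15 → P
N(13): 13+17=30≡4 → E
T(19): 19+17=36≡10 → K
B(1): 1+17=18 → S
V(21): 21+17=38≡12 → M
N(13): 13+17=30≡4 → E
S(18): 18+17=35≡9 → J
R(17): 17+17=34≡8 → I

ALPEKSMEJI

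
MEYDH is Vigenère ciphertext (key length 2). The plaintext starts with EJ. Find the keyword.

Subtract each crib letter from the matching ciphertext letter (mod 26):
M(12)−E(4)=8 → I
E(4)−J(9)=-5≡21 → V

IV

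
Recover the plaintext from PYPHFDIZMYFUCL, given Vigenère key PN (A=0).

ALAUQQTMXLQHNY

Repeat the key across the ciphertext: PNPNPNPNPNPNPN
P(15)−P(15): 0 → A
Y(24)−N(13): 11 → L
P(15)−P(15): 0 → A
H(7)−N(13): -6≡20 → U
F(5)−P(15): -10≡16 → Q
D(3)−N(13): -10≡16 → Q
I(8)−P(15): -7≡19 → T
Z(25)−N(13): 12 → M
M(12)−P(15): -3≡23 → X
Y(24)−N(13): 11 → L
F(5)−P(15): -10≡16 → Q
U(20)−N(13): 7 → H
C(2)−P(15): -13≡13 → N
L(11)−N(13): -2≡24 → Y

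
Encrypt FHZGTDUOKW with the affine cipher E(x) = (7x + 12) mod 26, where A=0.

VJFCPHWGEK

F(5): 7·5+12=47≡21 → V
H(7): 7·7+12=61≡9 → J
Z(25): 7·25+12=187≡5 → F
G(6): 7·6+12=54≡2 → C
T(19): 7·19+12=145≡15 → P
D(3): 7·3+12=33≡7 → H
U(20): 7·20+12=152≡22 → W
O(14): 7·14+12=110≡6 → G
K(10): 7·10+12=82≡4 → E
W(22): 7·22+12=166≡10 → K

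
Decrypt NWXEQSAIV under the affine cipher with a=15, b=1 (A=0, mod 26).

GRYVBPTXK

The inverse of 15 mod 26 is 7, since 15·7=105≡1. Apply D(y)=7·(y−1) mod 26:
N(13): 7·(13−1)=84≡6 → G
W(22): 7·(22−1)=147≡17 → R
X(23): 7·(23−1)=154≡24 → Y
E(4): 7·(4−1)=21 → V
Q(16): 7·(16−1)=105≡1 → B
S(18): 7·(18−1)=119≡15 → P
A(0): 7·(0−1)=-7≡19 → T
I(8): 7·(8−1)=49≡23 → X
V(21): 7·(21−1)=140≡10 → K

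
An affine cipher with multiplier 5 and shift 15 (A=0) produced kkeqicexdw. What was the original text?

zzdvjndmir

The inverse of 5 mod 26 is 21, since 5·21=105≡1. Apply D(y)=21·(y−15) mod 26:
k(10): 21·(10−15)=-105≡25 → z
k(10): 21·(10−15)=-105≡25 → z
e(4): 21·(4−15)=-231≡3 → d
q(16): 21·(16−15)=21 → v
i(8): 21·(8−15)=-147≡9 → j
c(2): 21·(2−15)=-273≡13 → n
e(4): 21·(4−15)=-231≡3 → d
x(23): 21·(23−15)=168≡12 → m
d(3): 21·(3−15)=-252≡8 → i
w(22): 21·(22−15)=147≡17 → r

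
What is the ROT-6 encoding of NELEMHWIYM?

N(13): 13+6=19 → T
E(4): 4+6=10 → K
L(11): 11+6=17 → R
E(4): 4+6=10 → K
M(12): 12+6=18 → S
H(7): 7+6=13 → N
W(22): 22+6=28≡2 → C
I(8): 8+6=14 → O
Y(24): 24+6=30≡4 → E
M(12): 12+6=18 → S

TKRKSNCOES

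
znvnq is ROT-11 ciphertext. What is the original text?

ockcf

z(25): 25−11=14 → o
n(13): 13−11=2 → c
v(21): 21−11=10 → k
n(13): 13−11=2 → c
q(16): 16−11=5 → f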